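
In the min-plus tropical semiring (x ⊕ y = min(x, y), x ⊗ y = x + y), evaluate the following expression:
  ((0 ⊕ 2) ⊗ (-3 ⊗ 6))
((0 ⊕ 2) ⊗ (-3 ⊗ 6)) = 3

Expand innermost to outermost. Recall ⊕ takes the minimum of its arguments and ⊗ takes their sum. Working out the expression ((0 ⊕ 2) ⊗ (-3 ⊗ 6)) gives 3.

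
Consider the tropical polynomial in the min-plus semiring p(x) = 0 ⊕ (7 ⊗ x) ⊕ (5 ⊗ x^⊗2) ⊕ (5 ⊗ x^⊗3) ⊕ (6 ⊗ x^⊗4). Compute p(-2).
p(-2) = -2

A tropical monomial a ⊗ x^⊗i evaluates to a + i · x. Evaluating each term at x = -2:
  Term 0 contributes 0 + 0 · -2 = 0
  Term 1 contributes 7 + 1 · -2 = 5
  Term 2 contributes 5 + 2 · -2 = 1
  Term 3 contributes 5 + 3 · -2 = -1
  Term 4 contributes 6 + 4 · -2 = -2
p(-2) = ⊕ of these = min[0, 5, 1, -1, -2] = -2.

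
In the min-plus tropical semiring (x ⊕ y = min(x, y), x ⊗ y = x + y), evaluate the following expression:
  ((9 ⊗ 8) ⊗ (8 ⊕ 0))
((9 ⊗ 8) ⊗ (8 ⊕ 0)) = 17

Expand innermost to outermost. Recall ⊕ takes the minimum of its arguments and ⊗ takes their sum. Working out the expression ((9 ⊗ 8) ⊗ (8 ⊕ 0)) gives 17.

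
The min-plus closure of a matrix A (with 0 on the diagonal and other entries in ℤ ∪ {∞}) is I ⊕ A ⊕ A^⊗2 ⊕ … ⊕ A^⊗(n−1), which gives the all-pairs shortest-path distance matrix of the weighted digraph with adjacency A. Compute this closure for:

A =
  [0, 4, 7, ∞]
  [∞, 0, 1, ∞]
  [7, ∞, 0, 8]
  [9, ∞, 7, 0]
Closure =
  [0, 4, 5, 13]
  [8, 0, 1, 9]
  [7, 11, 0, 8]
  [9, 13, 7, 0]

This is the Floyd-Warshall all-pairs shortest-path computation. For each intermediate vertex k = 0, 1, …, 3, update dist[i][j] ← min(dist[i][j], dist[i][k] + dist[k][j]). The final matrix gives, for each (i, j), the minimum total weight of any directed path from i to j (possibly empty when i = j).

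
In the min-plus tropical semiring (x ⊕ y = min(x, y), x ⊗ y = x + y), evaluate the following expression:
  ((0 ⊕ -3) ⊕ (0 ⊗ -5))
((0 ⊕ -3) ⊕ (0 ⊗ -5)) = -5

Expand innermost to outermost. Recall ⊕ takes the minimum of its arguments and ⊗ takes their sum. Working out the expression ((0 ⊕ -3) ⊕ (0 ⊗ -5)) gives -5.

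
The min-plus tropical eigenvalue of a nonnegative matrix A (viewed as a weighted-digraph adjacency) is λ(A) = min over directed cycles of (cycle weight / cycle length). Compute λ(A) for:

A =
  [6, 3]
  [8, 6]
λ(A) = 11/2

Enumerate directed cycles and compute their means (weight / length). Sample:
  cycle 0 → 0: weight = 6, length = 1, mean = 6/1 ≈ 6.000
  cycle 1 → 1: weight = 6, length = 1, mean = 6/1 ≈ 6.000
  cycle 0 → 1 → 0: weight = 11, length = 2, mean = 11/2 ≈ 5.500
  cycle 1 → 0 → 1: weight = 11, length = 2, mean = 11/2 ≈ 5.500
Minimum mean = 5.500, attained e.g. along the cycle 0 → 1 → 0 with weight 11 and length 2. So λ(A) = 11/2 = 11/2.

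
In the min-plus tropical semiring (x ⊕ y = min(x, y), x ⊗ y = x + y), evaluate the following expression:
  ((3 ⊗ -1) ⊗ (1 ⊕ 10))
((3 ⊗ -1) ⊗ (1 ⊕ 10)) = 3

Expand innermost to outermost. Recall ⊕ takes the minimum of its arguments and ⊗ takes their sum. Working out the expression ((3 ⊗ -1) ⊗ (1 ⊕ 10)) gives 3.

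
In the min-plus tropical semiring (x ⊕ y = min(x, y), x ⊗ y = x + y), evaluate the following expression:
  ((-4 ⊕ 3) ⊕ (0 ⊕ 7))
((-4 ⊕ 3) ⊕ (0 ⊕ 7)) = -4

Expand innermost to outermost. Recall ⊕ takes the minimum of its arguments and ⊗ takes their sum. Working out the expression ((-4 ⊕ 3) ⊕ (0 ⊕ 7)) gives -4.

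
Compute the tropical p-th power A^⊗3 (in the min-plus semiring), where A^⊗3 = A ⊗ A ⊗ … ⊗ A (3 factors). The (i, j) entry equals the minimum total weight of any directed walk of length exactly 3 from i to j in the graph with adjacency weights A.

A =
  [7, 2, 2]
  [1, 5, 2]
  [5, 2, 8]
A^⊗3 =
  [5, 5, 5]
  [4, 5, 5]
  [8, 5, 5]

Each entry (A^⊗3)_ij equals the minimum over all length-3 walks i = v_0 → v_1 → … → v_3 = j of Σ_t A[v_t][v_{t+1}]. For example, for (i, j) = (0, 2) we minimise over 9 possible intermediate vertex sequences; the minimum is 5, attained along the walk 0 → 1 → 0 → 2.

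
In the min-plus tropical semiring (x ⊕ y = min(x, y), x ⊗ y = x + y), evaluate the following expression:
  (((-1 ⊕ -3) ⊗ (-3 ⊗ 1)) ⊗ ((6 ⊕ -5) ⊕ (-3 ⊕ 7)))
(((-1 ⊕ -3) ⊗ (-3 ⊗ 1)) ⊗ ((6 ⊕ -5) ⊕ (-3 ⊕ 7))) = -10

Expand innermost to outermost. Recall ⊕ takes the minimum of its arguments and ⊗ takes their sum. Working out the expression (((-1 ⊕ -3) ⊗ (-3 ⊗ 1)) ⊗ ((6 ⊕ -5) ⊕ (-3 ⊕ 7))) gives -10.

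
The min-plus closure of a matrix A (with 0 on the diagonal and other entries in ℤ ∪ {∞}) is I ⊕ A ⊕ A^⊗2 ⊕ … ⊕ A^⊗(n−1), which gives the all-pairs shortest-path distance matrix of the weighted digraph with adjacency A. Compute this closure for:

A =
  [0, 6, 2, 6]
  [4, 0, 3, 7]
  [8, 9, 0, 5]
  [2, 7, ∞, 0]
Closure =
  [0, 6, 2, 6]
  [4, 0, 3, 7]
  [7, 9, 0, 5]
  [2, 7, 4, 0]

This is the Floyd-Warshall all-pairs shortest-path computation. For each intermediate vertex k = 0, 1, …, 3, update dist[i][j] ← min(dist[i][j], dist[i][k] + dist[k][j]). The final matrix gives, for each (i, j), the minimum total weight of any directed path from i to j (possibly empty when i = j).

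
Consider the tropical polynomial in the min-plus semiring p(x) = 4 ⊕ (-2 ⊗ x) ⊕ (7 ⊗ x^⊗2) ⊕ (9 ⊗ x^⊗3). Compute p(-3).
p(-3) = -5

A tropical monomial a ⊗ x^⊗i evaluates to a + i · x. Evaluating each term at x = -3:
  Term 0 contributes 4 + 0 · -3 = 4
  Term 1 contributes -2 + 1 · -3 = -5
  Term 2 contributes 7 + 2 · -3 = 1
  Term 3 contributes 9 + 3 · -3 = 0
p(-3) = ⊕ of these = min[4, -5, 1, 0] = -5.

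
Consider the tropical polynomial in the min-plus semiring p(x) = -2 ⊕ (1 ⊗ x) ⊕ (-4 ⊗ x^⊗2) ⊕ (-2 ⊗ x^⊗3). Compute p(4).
p(4) = -2

A tropical monomial a ⊗ x^⊗i evaluates to a + i · x. Evaluating each term at x = 4:
  Term 0 contributes -2 + 0 · 4 = -2
  Term 1 contributes 1 + 1 · 4 = 5
  Term 2 contributes -4 + 2 · 4 = 4
  Term 3 contributes -2 + 3 · 4 = 10
p(4) = ⊕ of these = min[-2, 5, 4, 10] = -2.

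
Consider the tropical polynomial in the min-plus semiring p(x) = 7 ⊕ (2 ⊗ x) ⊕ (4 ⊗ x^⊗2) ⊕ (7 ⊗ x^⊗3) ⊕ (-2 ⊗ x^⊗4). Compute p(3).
p(3) = 5

A tropical monomial a ⊗ x^⊗i evaluates to a + i · x. Evaluating each term at x = 3:
  Term 0 contributes 7 + 0 · 3 = 7
  Term 1 contributes 2 + 1 · 3 = 5
  Term 2 contributes 4 + 2 · 3 = 10
  Term 3 contributes 7 + 3 · 3 = 16
  Term 4 contributes -2 + 4 · 3 = 10
p(3) = ⊕ of these = min[7, 5, 10, 16, 10] = 5.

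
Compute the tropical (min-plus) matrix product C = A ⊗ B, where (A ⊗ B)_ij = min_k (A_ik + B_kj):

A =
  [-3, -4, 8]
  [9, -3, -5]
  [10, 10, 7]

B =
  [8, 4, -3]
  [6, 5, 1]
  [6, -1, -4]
A ⊗ B =
  [2, 1, -6]
  [1, -6, -9]
  [13, 6, 3]

Apply the min-plus product entry-by-entry:
  C[0][0] = min over k of (A[0][0] + B[0][0] = -3 + 8 = 5, A[0][1] + B[1][0] = -4 + 6 = 2, A[0][2] + B[2][0] = 8 + 6 = 14) = 2 (attained at k = 1)
  C[0][1] = min over k of (A[0][0] + B[0][1] = -3 + 4 = 1, A[0][1] + B[1][1] = -4 + 5 = 1, A[0][2] + B[2][1] = 8 + -1 = 7) = 1 (attained at k = 0)
  C[0][2] = min over k of (A[0][0] + B[0][2] = -3 + -3 = -6, A[0][1] + B[1][2] = -4 + 1 = -3, A[0][2] + B[2][2] = 8 + -4 = 4) = -6 (attained at k = 0)
  C[1][0] = min over k of (A[1][0] + B[0][0] = 9 + 8 = 17, A[1][1] + B[1][0] = -3 + 6 = 3, A[1][2] + B[2][0] = -5 + 6 = 1) = 1 (attained at k = 2)
  C[1][1] = min over k of (A[1][0] + B[0][1] = 9 + 4 = 13, A[1][1] + B[1][1] = -3 + 5 = 2, A[1][2] + B[2][1] = -5 + -1 = -6) = -6 (attained at k = 2)
  C[1][2] = min over k of (A[1][0] + B[0][2] = 9 + -3 = 6, A[1][1] + B[1][2] = -3 + 1 = -2, A[1][2] + B[2][2] = -5 + -4 = -9) = -9 (attained at k = 2)
  C[2][0] = min over k of (A[2][0] + B[0][0] = 10 + 8 = 18, A[2][1] + B[1][0] = 10 + 6 = 16, A[2][2] + B[2][0] = 7 + 6 = 13) = 13 (attained at k = 2)
  C[2][1] = min over k of (A[2][0] + B[0][1] = 10 + 4 = 14, A[2][1] + B[1][1] = 10 + 5 = 15, A[2][2] + B[2][1] = 7 + -1 = 6) = 6 (attained at k = 2)
  C[2][2] = min over k of (A[2][0] + B[0][2] = 10 + -3 = 7, A[2][1] + B[1][2] = 10 + 1 = 11, A[2][2] + B[2][2] = 7 + -4 = 3) = 3 (attained at k = 2)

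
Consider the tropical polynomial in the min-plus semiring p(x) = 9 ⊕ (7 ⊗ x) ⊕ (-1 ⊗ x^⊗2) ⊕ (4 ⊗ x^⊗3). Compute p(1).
p(1) = 1

A tropical monomial a ⊗ x^⊗i evaluates to a + i · x. Evaluating each term at x = 1:
  Term 0 contributes 9 + 0 · 1 = 9
  Term 1 contributes 7 + 1 · 1 = 8
  Term 2 contributes -1 + 2 · 1 = 1
  Term 3 contributes 4 + 3 · 1 = 7
p(1) = ⊕ of these = min[9, 8, 1, 7] = 1.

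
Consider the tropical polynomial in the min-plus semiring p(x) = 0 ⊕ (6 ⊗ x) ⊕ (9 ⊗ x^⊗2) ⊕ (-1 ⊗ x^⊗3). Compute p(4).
p(4) = 0

A tropical monomial a ⊗ x^⊗i evaluates to a + i · x. Evaluating each term at x = 4:
  Term 0 contributes 0 + 0 · 4 = 0
  Term 1 contributes 6 + 1 · 4 = 10
  Term 2 contributes 9 + 2 · 4 = 17
  Term 3 contributes -1 + 3 · 4 = 11
p(4) = ⊕ of these = min[0, 10, 17, 11] = 0.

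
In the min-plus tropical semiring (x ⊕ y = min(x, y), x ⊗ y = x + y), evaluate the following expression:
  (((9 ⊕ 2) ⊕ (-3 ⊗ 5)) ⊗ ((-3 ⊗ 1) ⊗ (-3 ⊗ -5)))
(((9 ⊕ 2) ⊕ (-3 ⊗ 5)) ⊗ ((-3 ⊗ 1) ⊗ (-3 ⊗ -5))) = -8

Expand innermost to outermost. Recall ⊕ takes the minimum of its arguments and ⊗ takes their sum. Working out the expression (((9 ⊕ 2) ⊕ (-3 ⊗ 5)) ⊗ ((-3 ⊗ 1) ⊗ (-3 ⊗ -5))) gives -8.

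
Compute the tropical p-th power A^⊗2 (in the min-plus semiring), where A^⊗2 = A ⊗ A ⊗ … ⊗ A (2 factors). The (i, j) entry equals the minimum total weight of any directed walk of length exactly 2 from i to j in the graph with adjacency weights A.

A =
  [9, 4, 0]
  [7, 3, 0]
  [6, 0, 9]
A^⊗2 =
  [6, 0, 4]
  [6, 0, 3]
  [7, 3, 0]

Each entry (A^⊗2)_ij equals the minimum over all length-2 walks i = v_0 → v_1 → … → v_2 = j of Σ_t A[v_t][v_{t+1}]. For example, for (i, j) = (0, 2) we minimise over 3 possible intermediate vertex sequences; the minimum is 4, attained along the walk 0 → 1 → 2.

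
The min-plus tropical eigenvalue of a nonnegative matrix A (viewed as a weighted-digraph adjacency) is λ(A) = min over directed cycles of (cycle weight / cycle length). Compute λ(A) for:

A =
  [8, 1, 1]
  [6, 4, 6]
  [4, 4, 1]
λ(A) = 1

Enumerate directed cycles and compute their means (weight / length). Sample:
  cycle 0 → 0: weight = 8, length = 1, mean = 8/1 ≈ 8.000
  cycle 1 → 1: weight = 4, length = 1, mean = 4/1 ≈ 4.000
  cycle 2 → 2: weight = 1, length = 1, mean = 1/1 ≈ 1.000
  cycle 0 → 1 → 0: weight = 7, length = 2, mean = 7/2 ≈ 3.500
  cycle 0 → 2 → 0: weight = 5, length = 2, mean = 5/2 ≈ 2.500
  cycle 1 → 0 → 1: weight = 7, length = 2, mean = 7/2 ≈ 3.500
Minimum mean = 1.000, attained e.g. along the cycle 2 → 2 with weight 1 and length 1. So λ(A) = 1/1 = 1.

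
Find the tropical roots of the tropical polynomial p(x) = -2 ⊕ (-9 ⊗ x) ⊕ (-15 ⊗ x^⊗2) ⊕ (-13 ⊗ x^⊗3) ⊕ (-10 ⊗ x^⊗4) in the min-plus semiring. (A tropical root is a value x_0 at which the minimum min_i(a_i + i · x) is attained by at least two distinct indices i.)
Roots: {-3, -2, 6, 7}

Each tropical root is a break point of the lower envelope of the lines y = a_i + i · x (there are 5 lines, with slopes 0, 1, ..., 4). Only the lines that attain the minimum somewhere contribute to roots; other lines are dominated. Here the surviving (envelope) indices are i = 4, i = 3, i = 2, i = 1, i = 0.
Intersections between consecutive envelope lines give the roots: for adjacent envelope indices i < j the intersection is x = (a_i − a_j) / (j − i). Reading off the sorted break points: {-3, -2, 6, 7}.
Verification: at each break x_0, at least two indices attain the minimum of min_i(a_i + i · x_0).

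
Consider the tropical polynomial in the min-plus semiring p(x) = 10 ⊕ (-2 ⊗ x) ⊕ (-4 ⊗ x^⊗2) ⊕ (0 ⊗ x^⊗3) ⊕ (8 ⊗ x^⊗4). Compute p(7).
p(7) = 5

A tropical monomial a ⊗ x^⊗i evaluates to a + i · x. Evaluating each term at x = 7:
  Term 0 contributes 10 + 0 · 7 = 10
  Term 1 contributes -2 + 1 · 7 = 5
  Term 2 contributes -4 + 2 · 7 = 10
  Term 3 contributes 0 + 3 · 7 = 21
  Term 4 contributes 8 + 4 · 7 = 36
p(7) = ⊕ of these = min[10, 5, 10, 21, 36] = 5.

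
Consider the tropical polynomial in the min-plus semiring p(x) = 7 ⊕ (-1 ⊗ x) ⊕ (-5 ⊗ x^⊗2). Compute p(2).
p(2) = -1

A tropical monomial a ⊗ x^⊗i evaluates to a + i · x. Evaluating each term at x = 2:
  Term 0 contributes 7 + 0 · 2 = 7
  Term 1 contributes -1 + 1 · 2 = 1
  Term 2 contributes -5 + 2 · 2 = -1
p(2) = ⊕ of these = min[7, 1, -1] = -1.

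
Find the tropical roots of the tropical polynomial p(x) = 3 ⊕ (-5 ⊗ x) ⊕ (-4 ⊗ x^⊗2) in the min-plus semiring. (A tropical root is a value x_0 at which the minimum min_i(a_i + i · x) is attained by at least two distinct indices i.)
Roots: {-1, 8}

Each tropical root is a break point of the lower envelope of the lines y = a_i + i · x (there are 3 lines, with slopes 0, 1, ..., 2). Only the lines that attain the minimum somewhere contribute to roots; other lines are dominated. Here the surviving (envelope) indices are i = 2, i = 1, i = 0.
Intersections between consecutive envelope lines give the roots: for adjacent envelope indices i < j the intersection is x = (a_i − a_j) / (j − i). Reading off the sorted break points: {-1, 8}.
Verification: at each break x_0, at least two indices attain the minimum of min_i(a_i + i · x_0).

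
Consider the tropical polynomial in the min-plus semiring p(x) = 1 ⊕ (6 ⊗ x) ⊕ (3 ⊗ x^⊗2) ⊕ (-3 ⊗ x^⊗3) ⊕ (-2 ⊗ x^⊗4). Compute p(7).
p(7) = 1

A tropical monomial a ⊗ x^⊗i evaluates to a + i · x. Evaluating each term at x = 7:
  Term 0 contributes 1 + 0 · 7 = 1
  Term 1 contributes 6 + 1 · 7 = 13
  Term 2 contributes 3 + 2 · 7 = 17
  Term 3 contributes -3 + 3 · 7 = 18
  Term 4 contributes -2 + 4 · 7 = 26
p(7) = ⊕ of these = min[1, 13, 17, 18, 26] = 1.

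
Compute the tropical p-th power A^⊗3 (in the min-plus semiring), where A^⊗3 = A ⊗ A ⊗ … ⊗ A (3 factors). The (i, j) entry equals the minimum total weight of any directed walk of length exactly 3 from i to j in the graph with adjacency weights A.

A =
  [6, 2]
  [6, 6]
A^⊗3 =
  [14, 10]
  [14, 14]

Each entry (A^⊗3)_ij equals the minimum over all length-3 walks i = v_0 → v_1 → … → v_3 = j of Σ_t A[v_t][v_{t+1}]. For example, for (i, j) = (0, 1) we minimise over 4 possible intermediate vertex sequences; the minimum is 10, attained along the walk 0 → 1 → 0 → 1.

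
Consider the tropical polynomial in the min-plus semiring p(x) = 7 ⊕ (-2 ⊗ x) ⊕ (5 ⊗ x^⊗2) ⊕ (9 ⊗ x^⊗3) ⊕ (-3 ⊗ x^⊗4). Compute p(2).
p(2) = 0

A tropical monomial a ⊗ x^⊗i evaluates to a + i · x. Evaluating each term at x = 2:
  Term 0 contributes 7 + 0 · 2 = 7
  Term 1 contributes -2 + 1 · 2 = 0
  Term 2 contributes 5 + 2 · 2 = 9
  Term 3 contributes 9 + 3 · 2 = 15
  Term 4 contributes -3 + 4 · 2 = 5
p(2) = ⊕ of these = min[7, 0, 9, 15, 5] = 0.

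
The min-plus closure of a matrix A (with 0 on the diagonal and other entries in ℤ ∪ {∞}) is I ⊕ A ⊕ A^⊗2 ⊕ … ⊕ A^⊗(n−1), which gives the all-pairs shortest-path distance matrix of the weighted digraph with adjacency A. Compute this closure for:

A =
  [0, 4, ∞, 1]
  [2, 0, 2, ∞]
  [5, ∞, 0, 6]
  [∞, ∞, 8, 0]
Closure =
  [0, 4, 6, 1]
  [2, 0, 2, 3]
  [5, 9, 0, 6]
  [13, 17, 8, 0]

This is the Floyd-Warshall all-pairs shortest-path computation. For each intermediate vertex k = 0, 1, …, 3, update dist[i][j] ← min(dist[i][j], dist[i][k] + dist[k][j]). The final matrix gives, for each (i, j), the minimum total weight of any directed path from i to j (possibly empty when i = j).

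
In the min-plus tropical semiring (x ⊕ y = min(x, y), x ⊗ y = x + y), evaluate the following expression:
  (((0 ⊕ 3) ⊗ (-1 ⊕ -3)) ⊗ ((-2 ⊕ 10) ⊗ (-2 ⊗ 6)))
(((0 ⊕ 3) ⊗ (-1 ⊕ -3)) ⊗ ((-2 ⊕ 10) ⊗ (-2 ⊗ 6))) = -1

Expand innermost to outermost. Recall ⊕ takes the minimum of its arguments and ⊗ takes their sum. Working out the expression (((0 ⊕ 3) ⊗ (-1 ⊕ -3)) ⊗ ((-2 ⊕ 10) ⊗ (-2 ⊗ 6))) gives -1.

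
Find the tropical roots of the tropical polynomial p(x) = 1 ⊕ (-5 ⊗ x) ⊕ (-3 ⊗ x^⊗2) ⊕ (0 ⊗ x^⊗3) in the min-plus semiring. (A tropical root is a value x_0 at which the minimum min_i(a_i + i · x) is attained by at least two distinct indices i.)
Roots: {-3, -2, 6}

Each tropical root is a break point of the lower envelope of the lines y = a_i + i · x (there are 4 lines, with slopes 0, 1, ..., 3). Only the lines that attain the minimum somewhere contribute to roots; other lines are dominated. Here the surviving (envelope) indices are i = 3, i = 2, i = 1, i = 0.
Intersections between consecutive envelope lines give the roots: for adjacent envelope indices i < j the intersection is x = (a_i − a_j) / (j − i). Reading off the sorted break points: {-3, -2, 6}.
Verification: at each break x_0, at least two indices attain the minimum of min_i(a_i + i · x_0).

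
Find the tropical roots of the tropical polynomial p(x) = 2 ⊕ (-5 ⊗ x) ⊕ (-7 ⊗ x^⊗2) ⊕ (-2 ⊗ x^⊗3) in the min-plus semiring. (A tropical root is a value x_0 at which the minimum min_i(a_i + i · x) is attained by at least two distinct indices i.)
Roots: {-5, 2, 7}

Each tropical root is a break point of the lower envelope of the lines y = a_i + i · x (there are 4 lines, with slopes 0, 1, ..., 3). Only the lines that attain the minimum somewhere contribute to roots; other lines are dominated. Here the surviving (envelope) indices are i = 3, i = 2, i = 1, i = 0.
Intersections between consecutive envelope lines give the roots: for adjacent envelope indices i < j the intersection is x = (a_i − a_j) / (j − i). Reading off the sorted break points: {-5, 2, 7}.
Verification: at each break x_0, at least two indices attain the minimum of min_i(a_i + i · x_0).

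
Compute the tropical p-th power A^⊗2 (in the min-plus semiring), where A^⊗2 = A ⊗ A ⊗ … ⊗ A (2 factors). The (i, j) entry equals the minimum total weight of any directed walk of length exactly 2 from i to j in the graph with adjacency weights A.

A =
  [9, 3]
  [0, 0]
A^⊗2 =
  [3, 3]
  [0, 0]

Each entry (A^⊗2)_ij equals the minimum over all length-2 walks i = v_0 → v_1 → … → v_2 = j of Σ_t A[v_t][v_{t+1}]. For example, for (i, j) = (0, 1) we minimise over 2 possible intermediate vertex sequences; the minimum is 3, attained along the walk 0 → 1 → 1.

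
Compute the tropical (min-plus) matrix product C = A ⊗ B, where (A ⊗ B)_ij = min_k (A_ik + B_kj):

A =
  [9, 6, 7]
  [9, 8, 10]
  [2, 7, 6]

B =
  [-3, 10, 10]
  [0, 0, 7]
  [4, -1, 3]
A ⊗ B =
  [6, 6, 10]
  [6, 8, 13]
  [-1, 5, 9]

Apply the min-plus product entry-by-entry:
  C[0][0] = min over k of (A[0][0] + B[0][0] = 9 + -3 = 6, A[0][1] + B[1][0] = 6 + 0 = 6, A[0][2] + B[2][0] = 7 + 4 = 11) = 6 (attained at k = 0)
  C[0][1] = min over k of (A[0][0] + B[0][1] = 9 + 10 = 19, A[0][1] + B[1][1] = 6 + 0 = 6, A[0][2] + B[2][1] = 7 + -1 = 6) = 6 (attained at k = 1)
  C[0][2] = min over k of (A[0][0] + B[0][2] = 9 + 10 = 19, A[0][1] + B[1][2] = 6 + 7 = 13, A[0][2] + B[2][2] = 7 + 3 = 10) = 10 (attained at k = 2)
  C[1][0] = min over k of (A[1][0] + B[0][0] = 9 + -3 = 6, A[1][1] + B[1][0] = 8 + 0 = 8, A[1][2] + B[2][0] = 10 + 4 = 14) = 6 (attained at k = 0)
  C[1][1] = min over k of (A[1][0] + B[0][1] = 9 + 10 = 19, A[1][1] + B[1][1] = 8 + 0 = 8, A[1][2] + B[2][1] = 10 + -1 = 9) = 8 (attained at k = 1)
  C[1][2] = min over k of (A[1][0] + B[0][2] = 9 + 10 = 19, A[1][1] + B[1][2] = 8 + 7 = 15, A[1][2] + B[2][2] = 10 + 3 = 13) = 13 (attained at k = 2)
  C[2][0] = min over k of (A[2][0] + B[0][0] = 2 + -3 = -1, A[2][1] + B[1][0] = 7 + 0 = 7, A[2][2] + B[2][0] = 6 + 4 = 10) = -1 (attained at k = 0)
  C[2][1] = min over k of (A[2][0] + B[0][1] = 2 + 10 = 12, A[2][1] + B[1][1] = 7 + 0 = 7, A[2][2] + B[2][1] = 6 + -1 = 5) = 5 (attained at k = 2)
  C[2][2] = min over k of (A[2][0] + B[0][2] = 2 + 10 = 12, A[2][1] + B[1][2] = 7 + 7 = 14, A[2][2] + B[2][2] = 6 + 3 = 9) = 9 (attained at k = 2)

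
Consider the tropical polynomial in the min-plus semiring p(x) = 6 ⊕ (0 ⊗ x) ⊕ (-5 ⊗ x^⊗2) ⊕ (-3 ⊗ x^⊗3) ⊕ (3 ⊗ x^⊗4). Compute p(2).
p(2) = -1

A tropical monomial a ⊗ x^⊗i evaluates to a + i · x. Evaluating each term at x = 2:
  Term 0 contributes 6 + 0 · 2 = 6
  Term 1 contributes 0 + 1 · 2 = 2
  Term 2 contributes -5 + 2 · 2 = -1
  Term 3 contributes -3 + 3 · 2 = 3
  Term 4 contributes 3 + 4 · 2 = 11
p(2) = ⊕ of these = min[6, 2, -1, 3, 11] = -1.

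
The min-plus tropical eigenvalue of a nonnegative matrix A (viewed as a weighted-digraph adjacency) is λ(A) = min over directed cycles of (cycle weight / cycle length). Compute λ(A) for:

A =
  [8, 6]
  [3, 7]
λ(A) = 9/2

Enumerate directed cycles and compute their means (weight / length). Sample:
  cycle 0 → 0: weight = 8, length = 1, mean = 8/1 ≈ 8.000
  cycle 1 → 1: weight = 7, length = 1, mean = 7/1 ≈ 7.000
  cycle 0 → 1 → 0: weight = 9, length = 2, mean = 9/2 ≈ 4.500
  cycle 1 → 0 → 1: weight = 9, length = 2, mean = 9/2 ≈ 4.500
Minimum mean = 4.500, attained e.g. along the cycle 0 → 1 → 0 with weight 9 and length 2. So λ(A) = 9/2 = 9/2.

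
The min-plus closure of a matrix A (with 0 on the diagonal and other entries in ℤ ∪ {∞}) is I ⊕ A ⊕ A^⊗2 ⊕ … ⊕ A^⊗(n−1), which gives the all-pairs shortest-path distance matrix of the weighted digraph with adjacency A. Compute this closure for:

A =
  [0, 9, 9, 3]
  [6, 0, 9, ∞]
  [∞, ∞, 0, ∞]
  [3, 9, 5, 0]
Closure =
  [0, 9, 8, 3]
  [6, 0, 9, 9]
  [∞, ∞, 0, ∞]
  [3, 9, 5, 0]

This is the Floyd-Warshall all-pairs shortest-path computation. For each intermediate vertex k = 0, 1, …, 3, update dist[i][j] ← min(dist[i][j], dist[i][k] + dist[k][j]). The final matrix gives, for each (i, j), the minimum total weight of any directed path from i to j (possibly empty when i = j).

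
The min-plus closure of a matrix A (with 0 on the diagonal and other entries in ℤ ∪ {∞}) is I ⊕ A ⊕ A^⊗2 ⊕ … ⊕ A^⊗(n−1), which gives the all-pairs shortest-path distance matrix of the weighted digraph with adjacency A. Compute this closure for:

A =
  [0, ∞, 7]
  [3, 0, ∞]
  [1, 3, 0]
Closure =
  [0, 10, 7]
  [3, 0, 10]
  [1, 3, 0]

This is the Floyd-Warshall all-pairs shortest-path computation. For each intermediate vertex k = 0, 1, …, 2, update dist[i][j] ← min(dist[i][j], dist[i][k] + dist[k][j]). The final matrix gives, for each (i, j), the minimum total weight of any directed path from i to j (possibly empty when i = j).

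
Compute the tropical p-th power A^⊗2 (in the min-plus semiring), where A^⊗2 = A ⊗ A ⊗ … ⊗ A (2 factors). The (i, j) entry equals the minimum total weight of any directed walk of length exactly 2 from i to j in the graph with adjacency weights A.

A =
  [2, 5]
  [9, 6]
A^⊗2 =
  [4, 7]
  [11, 12]

Each entry (A^⊗2)_ij equals the minimum over all length-2 walks i = v_0 → v_1 → … → v_2 = j of Σ_t A[v_t][v_{t+1}]. For example, for (i, j) = (0, 1) we minimise over 2 possible intermediate vertex sequences; the minimum is 7, attained along the walk 0 → 0 → 1.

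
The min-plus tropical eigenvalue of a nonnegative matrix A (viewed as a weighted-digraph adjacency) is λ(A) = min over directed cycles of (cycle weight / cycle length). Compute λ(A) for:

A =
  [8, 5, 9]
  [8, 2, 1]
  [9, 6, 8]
λ(A) = 2

Enumerate directed cycles and compute their means (weight / length). Sample:
  cycle 0 → 0: weight = 8, length = 1, mean = 8/1 ≈ 8.000
  cycle 1 → 1: weight = 2, length = 1, mean = 2/1 ≈ 2.000
  cycle 2 → 2: weight = 8, length = 1, mean = 8/1 ≈ 8.000
  cycle 0 → 1 → 0: weight = 13, length = 2, mean = 13/2 ≈ 6.500
  cycle 0 → 2 → 0: weight = 18, length = 2, mean = 18/2 ≈ 9.000
  cycle 1 → 0 → 1: weight = 13, length = 2, mean = 13/2 ≈ 6.500
Minimum mean = 2.000, attained e.g. along the cycle 1 → 1 with weight 2 and length 1. So λ(A) = 2/1 = 2.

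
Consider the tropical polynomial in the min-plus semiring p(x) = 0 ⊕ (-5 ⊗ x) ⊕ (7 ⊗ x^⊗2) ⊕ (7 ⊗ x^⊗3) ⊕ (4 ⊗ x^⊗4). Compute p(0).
p(0) = -5

A tropical monomial a ⊗ x^⊗i evaluates to a + i · x. Evaluating each term at x = 0:
  Term 0 contributes 0 + 0 · 0 = 0
  Term 1 contributes -5 + 1 · 0 = -5
  Term 2 contributes 7 + 2 · 0 = 7
  Term 3 contributes 7 + 3 · 0 = 7
  Term 4 contributes 4 + 4 · 0 = 4
p(0) = ⊕ of these = min[0, -5, 7, 7, 4] = -5.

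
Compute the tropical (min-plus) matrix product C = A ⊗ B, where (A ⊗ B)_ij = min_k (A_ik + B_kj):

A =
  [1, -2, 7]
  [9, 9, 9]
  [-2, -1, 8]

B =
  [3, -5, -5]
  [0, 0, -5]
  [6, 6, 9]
A ⊗ B =
  [-2, -4, -7]
  [9, 4, 4]
  [-1, -7, -7]

Apply the min-plus product entry-by-entry:
  C[0][0] = min over k of (A[0][0] + B[0][0] = 1 + 3 = 4, A[0][1] + B[1][0] = -2 + 0 = -2, A[0][2] + B[2][0] = 7 + 6 = 13) = -2 (attained at k = 1)
  C[0][1] = min over k of (A[0][0] + B[0][1] = 1 + -5 = -4, A[0][1] + B[1][1] = -2 + 0 = -2, A[0][2] + B[2][1] = 7 + 6 = 13) = -4 (attained at k = 0)
  C[0][2] = min over k of (A[0][0] + B[0][2] = 1 + -5 = -4, A[0][1] + B[1][2] = -2 + -5 = -7, A[0][2] + B[2][2] = 7 + 9 = 16) = -7 (attained at k = 1)
  C[1][0] = min over k of (A[1][0] + B[0][0] = 9 + 3 = 12, A[1][1] + B[1][0] = 9 + 0 = 9, A[1][2] + B[2][0] = 9 + 6 = 15) = 9 (attained at k = 1)
  C[1][1] = min over k of (A[1][0] + B[0][1] = 9 + -5 = 4, A[1][1] + B[1][1] = 9 + 0 = 9, A[1][2] + B[2][1] = 9 + 6 = 15) = 4 (attained at k = 0)
  C[1][2] = min over k of (A[1][0] + B[0][2] = 9 + -5 = 4, A[1][1] + B[1][2] = 9 + -5 = 4, A[1][2] + B[2][2] = 9 + 9 = 18) = 4 (attained at k = 0)
  C[2][0] = min over k of (A[2][0] + B[0][0] = -2 + 3 = 1, A[2][1] + B[1][0] = -1 + 0 = -1, A[2][2] + B[2][0] = 8 + 6 = 14) = -1 (attained at k = 1)
  C[2][1] = min over k of (A[2][0] + B[0][1] = -2 + -5 = -7, A[2][1] + B[1][1] = -1 + 0 = -1, A[2][2] + B[2][1] = 8 + 6 = 14) = -7 (attained at k = 0)
  C[2][2] = min over k of (A[2][0] + B[0][2] = -2 + -5 = -7, A[2][1] + B[1][2] = -1 + -5 = -6, A[2][2] + B[2][2] = 8 + 9 = 17) = -7 (attained at k = 0)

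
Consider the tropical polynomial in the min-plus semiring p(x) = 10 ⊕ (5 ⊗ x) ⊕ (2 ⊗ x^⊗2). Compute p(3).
p(3) = 8

A tropical monomial a ⊗ x^⊗i evaluates to a + i · x. Evaluating each term at x = 3:
  Term 0 contributes 10 + 0 · 3 = 10
  Term 1 contributes 5 + 1 · 3 = 8
  Term 2 contributes 2 + 2 · 3 = 8
p(3) = ⊕ of these = min[10, 8, 8] = 8.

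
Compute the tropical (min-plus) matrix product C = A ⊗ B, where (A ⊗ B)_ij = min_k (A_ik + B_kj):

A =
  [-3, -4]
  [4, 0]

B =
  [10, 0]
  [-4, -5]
A ⊗ B =
  [-8, -9]
  [-4, -5]

Apply the min-plus product entry-by-entry:
  C[0][0] = min over k of (A[0][0] + B[0][0] = -3 + 10 = 7, A[0][1] + B[1][0] = -4 + -4 = -8) = -8 (attained at k = 1)
  C[0][1] = min over k of (A[0][0] + B[0][1] = -3 + 0 = -3, A[0][1] + B[1][1] = -4 + -5 = -9) = -9 (attained at k = 1)
  C[1][0] = min over k of (A[1][0] + B[0][0] = 4 + 10 = 14, A[1][1] + B[1][0] = 0 + -4 = -4) = -4 (attained at k = 1)
  C[1][1] = min over k of (A[1][0] + B[0][1] = 4 + 0 = 4, A[1][1] + B[1][1] = 0 + -5 = -5) = -5 (attained at k = 1)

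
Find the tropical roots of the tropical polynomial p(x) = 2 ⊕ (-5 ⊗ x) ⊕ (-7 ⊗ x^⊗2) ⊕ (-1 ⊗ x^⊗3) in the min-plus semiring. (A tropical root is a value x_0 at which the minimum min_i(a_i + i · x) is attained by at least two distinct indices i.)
Roots: {-6, 2, 7}

Each tropical root is a break point of the lower envelope of the lines y = a_i + i · x (there are 4 lines, with slopes 0, 1, ..., 3). Only the lines that attain the minimum somewhere contribute to roots; other lines are dominated. Here the surviving (envelope) indices are i = 3, i = 2, i = 1, i = 0.
Intersections between consecutive envelope lines give the roots: for adjacent envelope indices i < j the intersection is x = (a_i − a_j) / (j − i). Reading off the sorted break points: {-6, 2, 7}.
Verification: at each break x_0, at least two indices attain the minimum of min_i(a_i + i · x_0).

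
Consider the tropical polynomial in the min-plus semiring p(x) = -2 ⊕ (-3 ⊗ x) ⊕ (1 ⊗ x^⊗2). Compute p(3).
p(3) = -2

A tropical monomial a ⊗ x^⊗i evaluates to a + i · x. Evaluating each term at x = 3:
  Term 0 contributes -2 + 0 · 3 = -2
  Term 1 contributes -3 + 1 · 3 = 0
  Term 2 contributes 1 + 2 · 3 = 7
p(3) = ⊕ of these = min[-2, 0, 7] = -2.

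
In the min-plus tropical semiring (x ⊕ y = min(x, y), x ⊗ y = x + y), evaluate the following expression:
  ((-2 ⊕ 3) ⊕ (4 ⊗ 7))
((-2 ⊕ 3) ⊕ (4 ⊗ 7)) = -2

Expand innermost to outermost. Recall ⊕ takes the minimum of its arguments and ⊗ takes their sum. Working out the expression ((-2 ⊕ 3) ⊕ (4 ⊗ 7)) gives -2.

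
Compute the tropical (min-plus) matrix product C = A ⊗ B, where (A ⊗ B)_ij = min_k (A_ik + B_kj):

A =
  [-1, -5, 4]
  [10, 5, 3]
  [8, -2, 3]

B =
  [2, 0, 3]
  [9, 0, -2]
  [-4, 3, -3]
A ⊗ B =
  [0, -5, -7]
  [-1, 5, 0]
  [-1, -2, -4]

Apply the min-plus product entry-by-entry:
  C[0][0] = min over k of (A[0][0] + B[0][0] = -1 + 2 = 1, A[0][1] + B[1][0] = -5 + 9 = 4, A[0][2] + B[2][0] = 4 + -4 = 0) = 0 (attained at k = 2)
  C[0][1] = min over k of (A[0][0] + B[0][1] = -1 + 0 = -1, A[0][1] + B[1][1] = -5 + 0 = -5, A[0][2] + B[2][1] = 4 + 3 = 7) = -5 (attained at k = 1)
  C[0][2] = min over k of (A[0][0] + B[0][2] = -1 + 3 = 2, A[0][1] + B[1][2] = -5 + -2 = -7, A[0][2] + B[2][2] = 4 + -3 = 1) = -7 (attained at k = 1)
  C[1][0] = min over k of (A[1][0] + B[0][0] = 10 + 2 = 12, A[1][1] + B[1][0] = 5 + 9 = 14, A[1][2] + B[2][0] = 3 + -4 = -1) = -1 (attained at k = 2)
  C[1][1] = min over k of (A[1][0] + B[0][1] = 10 + 0 = 10, A[1][1] + B[1][1] = 5 + 0 = 5, A[1][2] + B[2][1] = 3 + 3 = 6) = 5 (attained at k = 1)
  C[1][2] = min over k of (A[1][0] + B[0][2] = 10 + 3 = 13, A[1][1] + B[1][2] = 5 + -2 = 3, A[1][2] + B[2][2] = 3 + -3 = 0) = 0 (attained at k = 2)
  C[2][0] = min over k of (A[2][0] + B[0][0] = 8 + 2 = 10, A[2][1] + B[1][0] = -2 + 9 = 7, A[2][2] + B[2][0] = 3 + -4 = -1) = -1 (attained at k = 2)
  C[2][1] = min over k of (A[2][0] + B[0][1] = 8 + 0 = 8, A[2][1] + B[1][1] = -2 + 0 = -2, A[2][2] + B[2][1] = 3 + 3 = 6) = -2 (attained at k = 1)
  C[2][2] = min over k of (A[2][0] + B[0][2] = 8 + 3 = 11, A[2][1] + B[1][2] = -2 + -2 = -4, A[2][2] + B[2][2] = 3 + -3 = 0) = -4 (attained at k = 1)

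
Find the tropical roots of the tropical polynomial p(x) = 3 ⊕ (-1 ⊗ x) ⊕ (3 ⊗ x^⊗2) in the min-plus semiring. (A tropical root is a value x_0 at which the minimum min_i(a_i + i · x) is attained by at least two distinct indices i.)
Roots: {-4, 4}

Each tropical root is a break point of the lower envelope of the lines y = a_i + i · x (there are 3 lines, with slopes 0, 1, ..., 2). Only the lines that attain the minimum somewhere contribute to roots; other lines are dominated. Here the surviving (envelope) indices are i = 2, i = 1, i = 0.
Intersections between consecutive envelope lines give the roots: for adjacent envelope indices i < j the intersection is x = (a_i − a_j) / (j − i). Reading off the sorted break points: {-4, 4}.
Verification: at each break x_0, at least two indices attain the minimum of min_i(a_i + i · x_0).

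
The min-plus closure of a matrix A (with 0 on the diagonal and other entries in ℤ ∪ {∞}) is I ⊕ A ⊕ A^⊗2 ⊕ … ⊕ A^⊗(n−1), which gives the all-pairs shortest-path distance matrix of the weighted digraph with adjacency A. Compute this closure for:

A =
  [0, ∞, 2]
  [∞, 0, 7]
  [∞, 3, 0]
Closure =
  [0, 5, 2]
  [∞, 0, 7]
  [∞, 3, 0]

This is the Floyd-Warshall all-pairs shortest-path computation. For each intermediate vertex k = 0, 1, …, 2, update dist[i][j] ← min(dist[i][j], dist[i][k] + dist[k][j]). The final matrix gives, for each (i, j), the minimum total weight of any directed path from i to j (possibly empty when i = j).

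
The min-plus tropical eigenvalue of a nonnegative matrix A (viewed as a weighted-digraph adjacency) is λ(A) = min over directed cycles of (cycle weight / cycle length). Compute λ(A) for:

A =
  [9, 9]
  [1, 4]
λ(A) = 4

Enumerate directed cycles and compute their means (weight / length). Sample:
  cycle 0 → 0: weight = 9, length = 1, mean = 9/1 ≈ 9.000
  cycle 1 → 1: weight = 4, length = 1, mean = 4/1 ≈ 4.000
  cycle 0 → 1 → 0: weight = 10, length = 2, mean = 10/2 ≈ 5.000
  cycle 1 → 0 → 1: weight = 10, length = 2, mean = 10/2 ≈ 5.000
Minimum mean = 4.000, attained e.g. along the cycle 1 → 1 with weight 4 and length 1. So λ(A) = 4/1 = 4.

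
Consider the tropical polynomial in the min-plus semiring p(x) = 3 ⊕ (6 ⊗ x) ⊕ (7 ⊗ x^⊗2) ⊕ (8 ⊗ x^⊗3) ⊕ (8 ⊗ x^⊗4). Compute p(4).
p(4) = 3

A tropical monomial a ⊗ x^⊗i evaluates to a + i · x. Evaluating each term at x = 4:
  Term 0 contributes 3 + 0 · 4 = 3
  Term 1 contributes 6 + 1 · 4 = 10
  Term 2 contributes 7 + 2 · 4 = 15
  Term 3 contributes 8 + 3 · 4 = 20
  Term 4 contributes 8 + 4 · 4 = 24
p(4) = ⊕ of these = min[3, 10, 15, 20, 24] = 3.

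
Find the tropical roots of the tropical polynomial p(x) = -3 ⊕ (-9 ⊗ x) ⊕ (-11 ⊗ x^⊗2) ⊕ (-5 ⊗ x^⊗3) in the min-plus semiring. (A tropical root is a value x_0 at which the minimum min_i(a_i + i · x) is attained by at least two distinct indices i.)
Roots: {-6, 2, 6}

Each tropical root is a break point of the lower envelope of the lines y = a_i + i · x (there are 4 lines, with slopes 0, 1, ..., 3). Only the lines that attain the minimum somewhere contribute to roots; other lines are dominated. Here the surviving (envelope) indices are i = 3, i = 2, i = 1, i = 0.
Intersections between consecutive envelope lines give the roots: for adjacent envelope indices i < j the intersection is x = (a_i − a_j) / (j − i). Reading off the sorted break points: {-6, 2, 6}.
Verification: at each break x_0, at least two indices attain the minimum of min_i(a_i + i · x_0).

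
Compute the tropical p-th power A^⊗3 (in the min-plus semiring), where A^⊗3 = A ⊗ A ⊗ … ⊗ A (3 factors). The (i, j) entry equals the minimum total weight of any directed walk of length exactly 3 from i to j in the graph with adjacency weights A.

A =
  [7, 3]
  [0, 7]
A^⊗3 =
  [10, 6]
  [3, 10]

Each entry (A^⊗3)_ij equals the minimum over all length-3 walks i = v_0 → v_1 → … → v_3 = j of Σ_t A[v_t][v_{t+1}]. For example, for (i, j) = (0, 1) we minimise over 4 possible intermediate vertex sequences; the minimum is 6, attained along the walk 0 → 1 → 0 → 1.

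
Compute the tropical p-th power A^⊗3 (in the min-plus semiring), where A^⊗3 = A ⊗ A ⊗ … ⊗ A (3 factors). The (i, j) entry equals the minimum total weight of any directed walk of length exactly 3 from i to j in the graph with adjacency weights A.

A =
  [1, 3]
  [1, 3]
A^⊗3 =
  [3, 5]
  [3, 5]

Each entry (A^⊗3)_ij equals the minimum over all length-3 walks i = v_0 → v_1 → … → v_3 = j of Σ_t A[v_t][v_{t+1}]. For example, for (i, j) = (0, 1) we minimise over 4 possible intermediate vertex sequences; the minimum is 5, attained along the walk 0 → 0 → 0 → 1.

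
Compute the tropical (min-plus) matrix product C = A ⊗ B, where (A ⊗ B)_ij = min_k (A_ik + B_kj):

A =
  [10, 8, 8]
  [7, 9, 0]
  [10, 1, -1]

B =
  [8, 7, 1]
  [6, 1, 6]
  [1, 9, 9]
A ⊗ B =
  [9, 9, 11]
  [1, 9, 8]
  [0, 2, 7]

Apply the min-plus product entry-by-entry:
  C[0][0] = min over k of (A[0][0] + B[0][0] = 10 + 8 = 18, A[0][1] + B[1][0] = 8 + 6 = 14, A[0][2] + B[2][0] = 8 + 1 = 9) = 9 (attained at k = 2)
  C[0][1] = min over k of (A[0][0] + B[0][1] = 10 + 7 = 17, A[0][1] + B[1][1] = 8 + 1 = 9, A[0][2] + B[2][1] = 8 + 9 = 17) = 9 (attained at k = 1)
  C[0][2] = min over k of (A[0][0] + B[0][2] = 10 + 1 = 11, A[0][1] + B[1][2] = 8 + 6 = 14, A[0][2] + B[2][2] = 8 + 9 = 17) = 11 (attained at k = 0)
  C[1][0] = min over k of (A[1][0] + B[0][0] = 7 + 8 = 15, A[1][1] + B[1][0] = 9 + 6 = 15, A[1][2] + B[2][0] = 0 + 1 = 1) = 1 (attained at k = 2)
  C[1][1] = min over k of (A[1][0] + B[0][1] = 7 + 7 = 14, A[1][1] + B[1][1] = 9 + 1 = 10, A[1][2] + B[2][1] = 0 + 9 = 9) = 9 (attained at k = 2)
  C[1][2] = min over k of (A[1][0] + B[0][2] = 7 + 1 = 8, A[1][1] + B[1][2] = 9 + 6 = 15, A[1][2] + B[2][2] = 0 + 9 = 9) = 8 (attained at k = 0)
  C[2][0] = min over k of (A[2][0] + B[0][0] = 10 + 8 = 18, A[2][1] + B[1][0] = 1 + 6 = 7, A[2][2] + B[2][0] = -1 + 1 = 0) = 0 (attained at k = 2)
  C[2][1] = min over k of (A[2][0] + B[0][1] = 10 + 7 = 17, A[2][1] + B[1][1] = 1 + 1 = 2, A[2][2] + B[2][1] = -1 + 9 = 8) = 2 (attained at k = 1)
  C[2][2] = min over k of (A[2][0] + B[0][2] = 10 + 1 = 11, A[2][1] + B[1][2] = 1 + 6 = 7, A[2][2] + B[2][2] = -1 + 9 = 8) = 7 (attained at k = 1)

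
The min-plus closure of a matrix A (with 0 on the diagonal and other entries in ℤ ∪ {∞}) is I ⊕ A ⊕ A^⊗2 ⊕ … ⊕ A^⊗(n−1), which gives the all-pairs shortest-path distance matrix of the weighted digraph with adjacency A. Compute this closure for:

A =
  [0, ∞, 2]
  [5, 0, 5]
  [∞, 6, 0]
Closure =
  [0, 8, 2]
  [5, 0, 5]
  [11, 6, 0]

This is the Floyd-Warshall all-pairs shortest-path computation. For each intermediate vertex k = 0, 1, …, 2, update dist[i][j] ← min(dist[i][j], dist[i][k] + dist[k][j]). The final matrix gives, for each (i, j), the minimum total weight of any directed path from i to j (possibly empty when i = j).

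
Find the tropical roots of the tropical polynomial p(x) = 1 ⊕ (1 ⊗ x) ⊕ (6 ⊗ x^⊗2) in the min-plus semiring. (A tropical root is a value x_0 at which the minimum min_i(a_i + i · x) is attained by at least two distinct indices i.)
Roots: {-5, 0}

Each tropical root is a break point of the lower envelope of the lines y = a_i + i · x (there are 3 lines, with slopes 0, 1, ..., 2). Only the lines that attain the minimum somewhere contribute to roots; other lines are dominated. Here the surviving (envelope) indices are i = 2, i = 1, i = 0.
Intersections between consecutive envelope lines give the roots: for adjacent envelope indices i < j the intersection is x = (a_i − a_j) / (j − i). Reading off the sorted break points: {-5, 0}.
Verification: at each break x_0, at least two indices attain the minimum of min_i(a_i + i · x_0).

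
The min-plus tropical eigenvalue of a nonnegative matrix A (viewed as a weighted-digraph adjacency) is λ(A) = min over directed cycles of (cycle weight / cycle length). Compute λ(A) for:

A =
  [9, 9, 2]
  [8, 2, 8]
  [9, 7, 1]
λ(A) = 1

Enumerate directed cycles and compute their means (weight / length). Sample:
  cycle 0 → 0: weight = 9, length = 1, mean = 9/1 ≈ 9.000
  cycle 1 → 1: weight = 2, length = 1, mean = 2/1 ≈ 2.000
  cycle 2 → 2: weight = 1, length = 1, mean = 1/1 ≈ 1.000
  cycle 0 → 1 → 0: weight = 17, length = 2, mean = 17/2 ≈ 8.500
  cycle 0 → 2 → 0: weight = 11, length = 2, mean = 11/2 ≈ 5.500
  cycle 1 → 0 → 1: weight = 17, length = 2, mean = 17/2 ≈ 8.500
Minimum mean = 1.000, attained e.g. along the cycle 2 → 2 with weight 1 and length 1. So λ(A) = 1/1 = 1.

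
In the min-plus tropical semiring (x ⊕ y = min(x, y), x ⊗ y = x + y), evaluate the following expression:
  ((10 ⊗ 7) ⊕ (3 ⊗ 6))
((10 ⊗ 7) ⊕ (3 ⊗ 6)) = 9

Expand innermost to outermost. Recall ⊕ takes the minimum of its arguments and ⊗ takes their sum. Working out the expression ((10 ⊗ 7) ⊕ (3 ⊗ 6)) gives 9.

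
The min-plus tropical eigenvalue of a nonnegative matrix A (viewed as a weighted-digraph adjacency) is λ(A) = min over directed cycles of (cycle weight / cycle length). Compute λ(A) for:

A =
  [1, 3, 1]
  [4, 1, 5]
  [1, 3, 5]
λ(A) = 1

Enumerate directed cycles and compute their means (weight / length). Sample:
  cycle 0 → 0: weight = 1, length = 1, mean = 1/1 ≈ 1.000
  cycle 1 → 1: weight = 1, length = 1, mean = 1/1 ≈ 1.000
  cycle 2 → 2: weight = 5, length = 1, mean = 5/1 ≈ 5.000
  cycle 0 → 1 → 0: weight = 7, length = 2, mean = 7/2 ≈ 3.500
  cycle 0 → 2 → 0: weight = 2, length = 2, mean = 2/2 ≈ 1.000
  cycle 1 → 0 → 1: weight = 7, length = 2, mean = 7/2 ≈ 3.500
Minimum mean = 1.000, attained e.g. along the cycle 0 → 0 with weight 1 and length 1. So λ(A) = 1/1 = 1.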